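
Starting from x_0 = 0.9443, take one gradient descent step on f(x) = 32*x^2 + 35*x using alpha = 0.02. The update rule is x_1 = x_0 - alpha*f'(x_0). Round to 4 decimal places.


We compute the gradient at x_0 and apply the update.
f'(x) = 64*x + 35
f'(0.9443) = 64*0.9443 + 35 = 95.4352
x_1 = 0.9443 - 0.02*95.4352 = -0.9644


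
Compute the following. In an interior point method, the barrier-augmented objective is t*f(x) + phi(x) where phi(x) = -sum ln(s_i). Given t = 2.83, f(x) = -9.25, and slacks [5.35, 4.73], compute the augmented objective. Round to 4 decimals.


Step 1: Compute log-barrier.
ln values: [1.6771, 1.5539]
phi = -(1.6771 + 1.5539) = -3.231
Step 2: Compute augmented objective.
t*f(x) = 2.83*-9.25 = -26.1775
Total = -26.1775 - 3.231 = -29.4085


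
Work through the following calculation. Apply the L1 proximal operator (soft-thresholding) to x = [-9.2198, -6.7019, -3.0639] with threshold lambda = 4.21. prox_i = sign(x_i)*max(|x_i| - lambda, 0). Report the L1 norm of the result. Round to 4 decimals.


Soft-thresholding with lambda = 4.21:
prox(-9.2198) = sign(-9.2198)*max(|-9.2198| - 4.21, 0) = -5.0098
prox(-6.7019) = sign(-6.7019)*max(|-6.7019| - 4.21, 0) = -2.4919
prox(-3.0639) = sign(-3.0639)*max(|-3.0639| - 4.21, 0) = 0.0
prox(x) = [-5.0098, -2.4919, 0.0]
||prox(x)||_1 = 5.0098 + 2.4919 + 0.0 = 7.5017


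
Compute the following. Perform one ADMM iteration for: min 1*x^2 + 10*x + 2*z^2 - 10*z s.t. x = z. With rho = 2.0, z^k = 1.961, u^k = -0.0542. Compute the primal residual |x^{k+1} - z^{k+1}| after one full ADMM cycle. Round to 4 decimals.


ADMM iteration with rho = 2.0, z^k = 1.961, u^k = -0.0542
Step 1: x-update.
Minimize 1*x^2 + 10*x + (2.0/2)*(x - 1.961 - 0.0542)^2
FOC: (2*1 + 2.0)*x = -10 + 2.0*(1.961 + 0.0542)
x^{k+1} = -1.4924
Step 2: z-update.
Minimize 2*z^2 - 10*z + (2.0/2)*(-1.4924 - z - 0.0542)^2
FOC: (2*2 + 2.0)*z = 10 + 2.0*(-1.4924 - 0.0542)
z^{k+1} = 1.1511
Step 3: u-update.
u^{k+1} = -0.0542 - 1.4924 - 1.1511 = -2.6977
Step 4: Primal residual = |-1.4924 - 1.1511| = 2.6435


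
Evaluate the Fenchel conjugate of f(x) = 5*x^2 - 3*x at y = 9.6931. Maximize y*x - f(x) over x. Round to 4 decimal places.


f*(y) = sup_x {y*x - a*x^2 - b*x} = sup_x {(y-b)*x - a*x^2}
FOC: (y - b) - 2a*x = 0 => x* = (y - b)/(2a)
x* = (9.6931 + 3)/(2*5) = 1.2693
f*(9.6931) = (y-b)^2/(4a) = (9.6931 + 3)^2/(4*5)
= 161.1148/20 = 8.0557


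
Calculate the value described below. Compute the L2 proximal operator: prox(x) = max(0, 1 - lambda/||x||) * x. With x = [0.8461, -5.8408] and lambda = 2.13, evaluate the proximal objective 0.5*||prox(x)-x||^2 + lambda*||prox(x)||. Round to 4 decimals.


Step 1: Compute ||x||.
||x|| = 5.9018
Step 2: Compute scaling factor.
scale = max(0, 1 - 2.13/5.9018) = 0.6391
Step 3: prox(x) = [0.5407, -3.7328]
||prox(x)|| = 3.7718
Step 4: Proximal objective.
0.5*||prox-x||^2 = 2.2685
lambda*||prox|| = 8.0339
Total = 10.3023


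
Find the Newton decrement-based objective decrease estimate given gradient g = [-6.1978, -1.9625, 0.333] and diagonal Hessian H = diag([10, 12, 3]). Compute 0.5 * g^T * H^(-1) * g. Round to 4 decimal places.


Step 1: H is diagonal, so H^(-1) * g = [-0.6198, -0.1635, 0.111].
Step 2: g^T H^(-1) g = sum_i g_i^2 / H_ii
  = (-6.1978)^2/10 + (-1.9625)^2/12 + (0.333)^2/3
  = 3.8413 + 0.321 + 0.037 = 4.1992
Step 3: Objective decrease = 0.5 * g^T H^(-1) g = 2.0996


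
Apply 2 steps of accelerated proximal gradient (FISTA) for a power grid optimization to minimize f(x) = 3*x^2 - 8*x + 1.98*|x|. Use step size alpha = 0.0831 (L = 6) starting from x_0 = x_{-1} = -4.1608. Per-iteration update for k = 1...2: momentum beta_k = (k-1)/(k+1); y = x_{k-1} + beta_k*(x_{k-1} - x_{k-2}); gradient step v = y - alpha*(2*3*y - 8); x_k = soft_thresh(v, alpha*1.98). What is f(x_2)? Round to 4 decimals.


FISTA on f(x) = 3*x^2 - 8*x + 1.98*|x|
L = 6, alpha = 0.0831
Iteration 1: beta = 0.0, y = -4.1608 + 0.0*(-4.1608 + 4.1608) = -4.1608
  grad(y) = -32.9648, v = y - alpha*grad = -1.4214
  prox(v) = soft_thresh(-1.4214, 0.1645) = -1.2569
Iteration 2: beta = 0.3333, y = -1.2569 + 0.3333*(-1.2569 + 4.1608) = -0.2889
  grad(y) = -9.7335, v = y - alpha*grad = 0.5199
  prox(v) = soft_thresh(0.5199, 0.1645) = 0.3554
f(x_2) = 3*0.3554^2 - 8*0.3554 + 1.98*|0.3554| = -1.7606


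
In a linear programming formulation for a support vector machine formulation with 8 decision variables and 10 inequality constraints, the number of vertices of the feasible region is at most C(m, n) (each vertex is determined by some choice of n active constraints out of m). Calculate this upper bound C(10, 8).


Each vertex corresponds to some choice of n active constraints out of m, so the number of vertices is at most C(m, n) = m! / (n!(m-n)!).
m = 10, n = 8
Numerator: 10 * 9 * 8 * 7 * 6 * 5 * 4 * 3
Denominator: 8! = 40320
C(10, 8) = 45


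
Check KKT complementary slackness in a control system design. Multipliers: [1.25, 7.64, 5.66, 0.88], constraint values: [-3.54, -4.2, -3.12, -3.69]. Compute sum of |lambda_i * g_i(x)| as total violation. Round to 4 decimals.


KKT complementary slackness check:
lambda_1 * g_1 = 1.25 * -3.54 = -4.425
lambda_2 * g_2 = 7.64 * -4.2 = -32.088
lambda_3 * g_3 = 5.66 * -3.12 = -17.6592
lambda_4 * g_4 = 0.88 * -3.69 = -3.2472
Total violation = 4.425 + 32.088 + 17.6592 + 3.2472 = 57.4194


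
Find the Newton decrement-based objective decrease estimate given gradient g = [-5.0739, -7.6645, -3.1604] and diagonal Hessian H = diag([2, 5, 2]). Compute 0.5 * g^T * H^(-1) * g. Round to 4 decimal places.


Step 1: H is diagonal, so H^(-1) * g = [-2.537, -1.5329, -1.5802].
Step 2: g^T H^(-1) g = sum_i g_i^2 / H_ii
  = (-5.0739)^2/2 + (-7.6645)^2/5 + (-3.1604)^2/2
  = 12.8722 + 11.7489 + 4.9941 = 29.6152
Step 3: Objective decrease = 0.5 * g^T H^(-1) g = 14.8076


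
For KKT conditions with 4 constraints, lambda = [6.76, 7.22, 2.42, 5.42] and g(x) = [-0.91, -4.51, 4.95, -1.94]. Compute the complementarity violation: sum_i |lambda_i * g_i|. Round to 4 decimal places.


KKT complementary slackness check:
lambda_1 * g_1 = 6.76 * -0.91 = -6.1516
lambda_2 * g_2 = 7.22 * -4.51 = -32.5622
lambda_3 * g_3 = 2.42 * 4.95 = 11.979
lambda_4 * g_4 = 5.42 * -1.94 = -10.5148
Total violation = 6.1516 + 32.5622 + 11.979 + 10.5148 = 61.2076


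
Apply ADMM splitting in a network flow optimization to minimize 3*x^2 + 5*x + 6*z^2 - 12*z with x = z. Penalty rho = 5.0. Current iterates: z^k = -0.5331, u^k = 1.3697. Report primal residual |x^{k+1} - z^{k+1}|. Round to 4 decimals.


ADMM iteration with rho = 5.0, z^k = -0.5331, u^k = 1.3697
Step 1: x-update.
Minimize 3*x^2 + 5*x + (5.0/2)*(x + 0.5331 + 1.3697)^2
FOC: (2*3 + 5.0)*x = -5 + 5.0*(-0.5331 - 1.3697)
x^{k+1} = -1.3195
Step 2: z-update.
Minimize 6*z^2 - 12*z + (5.0/2)*(-1.3195 - z + 1.3697)^2
FOC: (2*6 + 5.0)*z = 12 + 5.0*(-1.3195 + 1.3697)
z^{k+1} = 0.7207
Step 3: u-update.
u^{k+1} = 1.3697 - 1.3195 - 0.7207 = -0.6704
Step 4: Primal residual = |-1.3195 - 0.7207| = 2.0401


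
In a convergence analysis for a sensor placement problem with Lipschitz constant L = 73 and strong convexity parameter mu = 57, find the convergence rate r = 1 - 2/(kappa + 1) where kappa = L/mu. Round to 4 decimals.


Step 1: Compute the condition number.
kappa = L/mu = 73/57 = 1.2807
Step 2: Compute the convergence rate.
r = 1 - 2/(kappa + 1) = 1 - 2*mu/(L + mu) = (L - mu)/(L + mu) = 16/130 = 0.1231


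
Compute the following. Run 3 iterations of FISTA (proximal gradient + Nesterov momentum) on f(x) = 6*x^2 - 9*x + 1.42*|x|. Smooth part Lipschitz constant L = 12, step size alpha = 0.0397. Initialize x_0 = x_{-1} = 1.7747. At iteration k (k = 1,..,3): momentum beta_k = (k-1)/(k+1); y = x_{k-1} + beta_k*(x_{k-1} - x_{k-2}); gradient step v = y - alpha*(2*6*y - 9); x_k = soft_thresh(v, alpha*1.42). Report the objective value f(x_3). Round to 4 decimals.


FISTA on f(x) = 6*x^2 - 9*x + 1.42*|x|
L = 12, alpha = 0.0397
Iteration 1: beta = 0.0, y = 1.7747 + 0.0*(1.7747 - 1.7747) = 1.7747
  grad(y) = 12.2964, v = y - alpha*grad = 1.2865
  prox(v) = soft_thresh(1.2865, 0.0564) = 1.2302
Iteration 2: beta = 0.3333, y = 1.2302 + 0.3333*(1.2302 - 1.7747) = 1.0486
  grad(y) = 3.5837, v = y - alpha*grad = 0.9064
  prox(v) = soft_thresh(0.9064, 0.0564) = 0.85
Iteration 3: beta = 0.5, y = 0.85 + 0.5*(0.85 - 1.2302) = 0.6599
  grad(y) = -1.081, v = y - alpha*grad = 0.7028
  prox(v) = soft_thresh(0.7028, 0.0564) = 0.6465
f(x_3) = 6*0.6465^2 - 9*0.6465 + 1.42*|0.6465| = -2.3927


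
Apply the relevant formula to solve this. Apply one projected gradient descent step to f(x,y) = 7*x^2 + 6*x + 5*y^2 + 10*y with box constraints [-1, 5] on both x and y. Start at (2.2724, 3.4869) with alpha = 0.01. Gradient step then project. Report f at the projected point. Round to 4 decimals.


Step 1: Compute gradient at (2.2724, 3.4869).
grad_x = 2*7*2.2724 + 6 = 37.8136
grad_y = 2*5*3.4869 + 10 = 44.869
Step 2: Gradient step.
x_raw = 2.2724 - 0.01*37.8136 = 1.8943
y_raw = 3.4869 - 0.01*44.869 = 3.0382
Step 3: Project onto [-1, 5].
x_proj = clip(1.8943) = 1.8943
y_proj = clip(3.0382) = 3.0382
Step 4: Evaluate f.
f(1.8943, 3.0382) = 113.0189


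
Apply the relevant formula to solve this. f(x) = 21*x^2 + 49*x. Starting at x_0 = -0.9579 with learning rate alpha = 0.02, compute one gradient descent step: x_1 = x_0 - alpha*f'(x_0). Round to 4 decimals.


We compute the gradient at x_0 and apply the update.
f'(x) = 42*x + 49
f'(-0.9579) = 42*-0.9579 + 49 = 8.7682
x_1 = -0.9579 - 0.02*8.7682 = -1.1333


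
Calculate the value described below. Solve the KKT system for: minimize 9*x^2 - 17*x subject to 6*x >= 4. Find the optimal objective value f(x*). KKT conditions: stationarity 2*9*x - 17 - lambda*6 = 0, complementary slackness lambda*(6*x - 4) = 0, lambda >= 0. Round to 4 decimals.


Step 1: Try lambda = 0 (constraint inactive).
Stationarity: 2*9*x - 17 = 0
x* = 17/(2*9) = 17/18 = 0.9444 (rounded; the exact value 17/18 is used below)
Check constraint: 6*0.9444 = 5.6664 >= 4 -- satisfied.
Step 2: Compute optimal value.
f(x*) = 9*(17/18)^2 - 17*(17/18) = -8.0278


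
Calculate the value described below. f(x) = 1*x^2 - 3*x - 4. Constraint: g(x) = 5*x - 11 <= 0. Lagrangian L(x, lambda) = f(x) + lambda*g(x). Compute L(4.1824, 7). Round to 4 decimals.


Step 1: Evaluate f(x).
f(4.1824) = 1*4.1824^2 - 3*4.1824 - 4 = 0.9453
Step 2: Evaluate g(x).
g(4.1824) = 5*4.1824 - 11 = 9.912
Step 3: Compute Lagrangian.
L = 0.9453 + 7*9.912 = 70.3293


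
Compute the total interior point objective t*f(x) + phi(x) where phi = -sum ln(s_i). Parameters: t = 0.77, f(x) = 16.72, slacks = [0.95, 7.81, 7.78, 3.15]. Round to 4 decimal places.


Step 1: Compute log-barrier.
ln values: [-0.0513, 2.0554, 2.0516, 1.1474]
phi = -(-0.0513 + 2.0554 + 2.0516 + 1.1474) = -5.2031
Step 2: Compute augmented objective.
t*f(x) = 0.77*16.72 = 12.8744
Total = 12.8744 - 5.2031 = 7.6713


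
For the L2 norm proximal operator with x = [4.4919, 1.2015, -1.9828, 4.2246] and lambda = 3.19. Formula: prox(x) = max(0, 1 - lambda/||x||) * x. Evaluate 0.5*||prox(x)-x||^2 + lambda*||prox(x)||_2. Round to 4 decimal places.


Step 1: Compute ||x||.
||x|| = 6.5878
Step 2: Compute scaling factor.
scale = max(0, 1 - 3.19/6.5878) = 0.5158
Step 3: prox(x) = [2.3168, 0.6197, -1.0227, 2.1789]
||prox(x)|| = 3.3978
Step 4: Proximal objective.
0.5*||prox-x||^2 = 5.0881
lambda*||prox|| = 10.839
Total = 15.9271


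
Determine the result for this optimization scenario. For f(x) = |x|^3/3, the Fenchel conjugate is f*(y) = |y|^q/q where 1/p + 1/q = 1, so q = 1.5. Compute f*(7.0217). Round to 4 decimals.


The conjugate exponent q satisfies 1/p + 1/q = 1.
p = 3, so q = 3/(3 - 1) = 1.5
|y|^q = 7.0217^1.5 = 18.6064
f*(7.0217) = 18.6064 / 1.5 = 12.4043


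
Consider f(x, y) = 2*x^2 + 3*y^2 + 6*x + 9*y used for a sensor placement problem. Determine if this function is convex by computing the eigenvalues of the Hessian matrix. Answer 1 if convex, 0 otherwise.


The Hessian of f(x,y) = 2*x^2 + 3*y^2 + 6*x + 9*y is:
H = [[4, 0], [0, 6]]
Trace = 4 + 6 = 10
Determinant = 4*6 - (0)^2 = 24
Discriminant = (10)^2 - 4*24 = 4.0
Eigenvalues: lambda_1 = 4.0, lambda_2 = 6.0
The function is convex.

1


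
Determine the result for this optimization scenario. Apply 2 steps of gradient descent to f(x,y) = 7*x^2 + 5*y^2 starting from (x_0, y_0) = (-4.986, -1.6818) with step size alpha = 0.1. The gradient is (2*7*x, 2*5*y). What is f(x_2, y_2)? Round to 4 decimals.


Gradient descent on f(x,y) = 7*x^2 + 5*y^2.
Starting point: (-4.986, -1.6818), alpha = 0.1
Step 1: grad_x = 2*7*-4.986 = -69.804, grad_y = 2*5*-1.6818 = -16.818
  x_1 = -4.986 - 0.1*-69.804 = 1.9944
  y_1 = -1.6818 - 0.1*-16.818 = 0.0
Step 2: grad_x = 2*7*1.9944 = 27.9216, grad_y = 2*5*0.0 = 0.0
  x_2 = 1.9944 - 0.1*27.9216 = -0.7978
  y_2 = 0.0 - 0.1*0.0 = 0.0
f(-0.7978, 0.0) = 7*(-0.7978)^2 + 5*0.0^2 = 4.4549


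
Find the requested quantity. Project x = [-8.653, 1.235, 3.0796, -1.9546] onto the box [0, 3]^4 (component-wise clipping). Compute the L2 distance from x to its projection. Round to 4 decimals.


Project each component onto [0, 3].
clip(-8.653) = 0.0, clip(1.235) = 1.235, clip(3.0796) = 3.0, clip(-1.9546) = 0.0
Projection = [0.0, 1.235, 3.0, 0.0]
Squared diffs: [74.8744, 0.0, 0.0063, 3.8205]
Distance = sqrt(78.7012) = 8.8714


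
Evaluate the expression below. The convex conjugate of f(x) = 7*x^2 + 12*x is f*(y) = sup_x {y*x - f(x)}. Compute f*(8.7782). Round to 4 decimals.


f*(y) = sup_x {y*x - a*x^2 - b*x} = sup_x {(y-b)*x - a*x^2}
FOC: (y - b) - 2a*x = 0 => x* = (y - b)/(2a)
x* = (8.7782 - 12)/(2*7) = -0.2301
f*(8.7782) = (y-b)^2/(4a) = (8.7782 - 12)^2/(4*7)
= 10.38/28 = 0.3707


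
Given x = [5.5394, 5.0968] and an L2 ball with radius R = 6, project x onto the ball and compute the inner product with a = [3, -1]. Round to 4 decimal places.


Step 1: Compute ||x|| (intermediates to 6 decimals).
||x|| = sqrt(5.5394^2 + 5.0968^2) = 7.527438
Step 2: Project.
Since ||x|| > R, scale = R/||x|| = 6/7.527438 = 0.797084, proj(x) = scale * x
proj(x) = [4.415367, 4.062578]
Step 3: Dot product.
a^T * proj(x) = 3*4.415367 - 1*4.062578 = 9.1835


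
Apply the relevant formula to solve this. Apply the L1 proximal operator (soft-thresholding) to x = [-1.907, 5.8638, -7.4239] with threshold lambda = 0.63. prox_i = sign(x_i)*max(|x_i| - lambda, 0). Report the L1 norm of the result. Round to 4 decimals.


Soft-thresholding with lambda = 0.63:
prox(-1.907) = sign(-1.907)*max(|-1.907| - 0.63, 0) = -1.277
prox(5.8638) = sign(5.8638)*max(|5.8638| - 0.63, 0) = 5.2338
prox(-7.4239) = sign(-7.4239)*max(|-7.4239| - 0.63, 0) = -6.7939
prox(x) = [-1.277, 5.2338, -6.7939]
||prox(x)||_1 = 1.277 + 5.2338 + 6.7939 = 13.3047


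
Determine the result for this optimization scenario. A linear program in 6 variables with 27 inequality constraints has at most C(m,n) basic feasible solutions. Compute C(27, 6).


Each vertex corresponds to some choice of n active constraints out of m, so the number of vertices is at most C(m, n) = m! / (n!(m-n)!).
m = 27, n = 6
Numerator: 27 * 26 * 25 * 24 * 23 * 22
Denominator: 6! = 720
C(27, 6) = 296010


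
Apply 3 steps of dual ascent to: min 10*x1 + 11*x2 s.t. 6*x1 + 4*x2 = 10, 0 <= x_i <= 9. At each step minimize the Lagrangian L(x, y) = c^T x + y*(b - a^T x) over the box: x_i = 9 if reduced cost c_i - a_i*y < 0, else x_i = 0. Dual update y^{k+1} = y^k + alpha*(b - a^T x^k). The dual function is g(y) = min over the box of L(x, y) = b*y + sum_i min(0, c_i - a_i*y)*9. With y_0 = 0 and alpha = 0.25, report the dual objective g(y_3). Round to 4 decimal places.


Dual ascent for LP: min 10*x1 + 11*x2, 6*x1 + 4*x2 = 10, 0 <= x_i <= 9
Step 1: y^k = 0.0, reduced costs: (10.0, 11.0)
  x^k = (0.0, 0.0), subgradient = b - a^T x = 10.0
  y^{k+1} = 0.0 + 0.25*10.0 = 2.5
Step 2: y^k = 2.5, reduced costs: (-5.0, 1.0)
  x^k = (9.0, 0.0), subgradient = b - a^T x = -44.0
  y^{k+1} = 2.5 + 0.25*-44.0 = -8.5
Step 3: y^k = -8.5, reduced costs: (61.0, 45.0)
  x^k = (0.0, 0.0), subgradient = b - a^T x = 10.0
  y^{k+1} = -8.5 + 0.25*10.0 = -6.0
Dual objective at y_3 = -6.0: reduced costs (46.0, 35.0), box minimizer x = (0.0, 0.0)
g(y_3) = b*y + (c1 - a1*y)*x1 + (c2 - a2*y)*x2 = 10*(-6.0) + 46.0*0.0 + 35.0*0.0 = -60.0 + 0.0 + 0.0 = -60.0


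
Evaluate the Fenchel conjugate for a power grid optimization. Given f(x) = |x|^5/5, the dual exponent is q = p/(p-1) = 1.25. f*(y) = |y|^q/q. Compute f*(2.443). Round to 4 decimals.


The conjugate exponent q satisfies 1/p + 1/q = 1.
p = 5, so q = 5/(5 - 1) = 1.25
|y|^q = 2.443^1.25 = 3.0542
f*(2.443) = 3.0542 / 1.25 = 2.4434


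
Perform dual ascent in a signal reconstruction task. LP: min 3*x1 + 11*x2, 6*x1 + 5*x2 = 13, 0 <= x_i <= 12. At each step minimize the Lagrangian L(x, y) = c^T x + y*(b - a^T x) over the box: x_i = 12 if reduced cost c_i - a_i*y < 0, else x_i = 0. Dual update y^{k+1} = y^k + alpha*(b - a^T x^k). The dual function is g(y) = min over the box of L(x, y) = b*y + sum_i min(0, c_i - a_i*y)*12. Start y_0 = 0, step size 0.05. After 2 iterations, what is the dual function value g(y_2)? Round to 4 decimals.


Dual ascent for LP: min 3*x1 + 11*x2, 6*x1 + 5*x2 = 13, 0 <= x_i <= 12
Step 1: y^k = 0.0, reduced costs: (3.0, 11.0)
  x^k = (0.0, 0.0), subgradient = b - a^T x = 13.0
  y^{k+1} = 0.0 + 0.05*13.0 = 0.65
Step 2: y^k = 0.65, reduced costs: (-0.9, 7.75)
  x^k = (12.0, 0.0), subgradient = b - a^T x = -59.0
  y^{k+1} = 0.65 + 0.05*-59.0 = -2.3
Dual objective at y_2 = -2.3: reduced costs (16.8, 22.5), box minimizer x = (0.0, 0.0)
g(y_2) = b*y + (c1 - a1*y)*x1 + (c2 - a2*y)*x2 = 13*(-2.3) + 16.8*0.0 + 22.5*0.0 = -29.9 + 0.0 + 0.0 = -29.9


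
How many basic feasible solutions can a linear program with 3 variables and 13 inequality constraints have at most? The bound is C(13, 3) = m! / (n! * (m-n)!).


Each vertex corresponds to some choice of n active constraints out of m, so the number of vertices is at most C(m, n) = m! / (n!(m-n)!).
m = 13, n = 3
Numerator: 13 * 12 * 11
Denominator: 3! = 6
C(13, 3) = 286


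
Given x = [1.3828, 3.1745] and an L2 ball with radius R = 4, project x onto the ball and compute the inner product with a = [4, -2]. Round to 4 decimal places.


Step 1: Compute ||x|| (intermediates to 6 decimals).
||x|| = sqrt(1.3828^2 + 3.1745^2) = 3.462598
Step 2: Project.
Since ||x|| <= R, proj = x (no scaling needed).
proj(x) = [1.3828, 3.1745]
Step 3: Dot product.
a^T * proj(x) = 4*1.3828 - 2*3.1745 = -0.8178


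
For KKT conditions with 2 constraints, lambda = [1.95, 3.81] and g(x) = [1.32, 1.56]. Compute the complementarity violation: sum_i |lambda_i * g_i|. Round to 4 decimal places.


KKT complementary slackness check:
lambda_1 * g_1 = 1.95 * 1.32 = 2.574
lambda_2 * g_2 = 3.81 * 1.56 = 5.9436
Total violation = 2.574 + 5.9436 = 8.5176


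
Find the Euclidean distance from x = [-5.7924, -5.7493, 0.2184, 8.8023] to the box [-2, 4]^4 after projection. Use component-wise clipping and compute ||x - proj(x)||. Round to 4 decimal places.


Project each component onto [-2, 4].
clip(-5.7924) = -2.0, clip(-5.7493) = -2.0, clip(0.2184) = 0.2184, clip(8.8023) = 4.0
Projection = [-2.0, -2.0, 0.2184, 4.0]
Squared diffs: [14.3823, 14.0573, 0.0, 23.0621]
Distance = sqrt(51.5017) = 7.1765


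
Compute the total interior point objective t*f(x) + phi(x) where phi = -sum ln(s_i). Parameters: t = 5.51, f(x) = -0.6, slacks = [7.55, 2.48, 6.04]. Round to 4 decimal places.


Step 1: Compute log-barrier.
ln values: [2.0215, 0.9083, 1.7984]
phi = -(2.0215 + 0.9083 + 1.7984) = -4.7282
Step 2: Compute augmented objective.
t*f(x) = 5.51*-0.6 = -3.306
Total = -3.306 - 4.7282 = -8.0342


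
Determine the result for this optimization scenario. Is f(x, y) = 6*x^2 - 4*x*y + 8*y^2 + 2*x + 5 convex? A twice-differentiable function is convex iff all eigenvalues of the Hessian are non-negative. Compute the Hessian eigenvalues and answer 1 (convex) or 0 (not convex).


The Hessian of f(x,y) = 6*x^2 - 4*x*y + 8*y^2 + 2*x + 5 is:
H = [[12, -4], [-4, 16]]
Trace = 12 + 16 = 28
Determinant = 12*16 - (-4)^2 = 176
Discriminant = (28)^2 - 4*176 = 80.0
Eigenvalues: lambda_1 = 9.5279, lambda_2 = 18.4721
The function is convex.

1


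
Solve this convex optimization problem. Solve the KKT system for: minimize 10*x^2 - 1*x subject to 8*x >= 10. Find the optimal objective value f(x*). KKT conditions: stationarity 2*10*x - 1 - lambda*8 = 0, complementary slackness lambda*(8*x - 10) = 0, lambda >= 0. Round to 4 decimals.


Step 1: Try lambda = 0 (constraint inactive).
x_unc = 1/(2*10) = 0.05
Check: 8*0.05 = 0.4 < 10 -- violated!
Step 2: Constraint must be active: 8*x = 10
x* = 10/8 = 1.25
lambda = (2*10*1.25 - 1)/8 = 3.0
Step 3: Compute optimal value.
f(x*) = 10*1.25^2 - 1*1.25 = 14.375


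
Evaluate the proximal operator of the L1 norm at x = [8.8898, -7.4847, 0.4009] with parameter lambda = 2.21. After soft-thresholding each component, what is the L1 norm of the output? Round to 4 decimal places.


Soft-thresholding with lambda = 2.21:
prox(8.8898) = sign(8.8898)*max(|8.8898| - 2.21, 0) = 6.6798
prox(-7.4847) = sign(-7.4847)*max(|-7.4847| - 2.21, 0) = -5.2747
prox(0.4009) = sign(0.4009)*max(|0.4009| - 2.21, 0) = 0.0
prox(x) = [6.6798, -5.2747, 0.0]
||prox(x)||_1 = 6.6798 + 5.2747 + 0.0 = 11.9545


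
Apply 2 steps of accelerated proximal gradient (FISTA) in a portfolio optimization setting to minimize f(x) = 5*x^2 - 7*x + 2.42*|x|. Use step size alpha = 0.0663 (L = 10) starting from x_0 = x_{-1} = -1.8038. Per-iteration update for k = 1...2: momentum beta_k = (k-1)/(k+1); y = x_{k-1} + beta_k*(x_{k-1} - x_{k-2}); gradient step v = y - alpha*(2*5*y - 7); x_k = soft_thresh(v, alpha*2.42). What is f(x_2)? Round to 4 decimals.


FISTA on f(x) = 5*x^2 - 7*x + 2.42*|x|
L = 10, alpha = 0.0663
Iteration 1: beta = 0.0, y = -1.8038 + 0.0*(-1.8038 + 1.8038) = -1.8038
  grad(y) = -25.038, v = y - alpha*grad = -0.1438
  prox(v) = soft_thresh(-0.1438, 0.1604) = 0.0
Iteration 2: beta = 0.3333, y = 0.0 + 0.3333*(0.0 + 1.8038) = 0.6013
  grad(y) = -0.9873, v = y - alpha*grad = 0.6667
  prox(v) = soft_thresh(0.6667, 0.1604) = 0.5063
f(x_2) = 5*0.5063^2 - 7*0.5063 + 2.42*|0.5063| = -1.0372


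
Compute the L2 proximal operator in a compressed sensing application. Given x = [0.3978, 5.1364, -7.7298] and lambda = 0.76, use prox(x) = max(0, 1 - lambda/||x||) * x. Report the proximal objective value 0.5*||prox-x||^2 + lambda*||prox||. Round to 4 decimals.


Step 1: Compute ||x||.
||x|| = 9.2893
Step 2: Compute scaling factor.
scale = max(0, 1 - 0.76/9.2893) = 0.9182
Step 3: prox(x) = [0.3653, 4.7162, -7.0974]
||prox(x)|| = 8.5293
Step 4: Proximal objective.
0.5*||prox-x||^2 = 0.2888
lambda*||prox|| = 6.4823
Total = 6.7711


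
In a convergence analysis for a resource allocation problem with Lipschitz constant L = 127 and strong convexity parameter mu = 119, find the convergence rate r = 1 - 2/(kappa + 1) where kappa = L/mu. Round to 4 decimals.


Step 1: Compute the condition number.
kappa = L/mu = 127/119 = 1.0672
Step 2: Compute the convergence rate.
r = 1 - 2/(kappa + 1) = 1 - 2*mu/(L + mu) = (L - mu)/(L + mu) = 8/246 = 0.0325


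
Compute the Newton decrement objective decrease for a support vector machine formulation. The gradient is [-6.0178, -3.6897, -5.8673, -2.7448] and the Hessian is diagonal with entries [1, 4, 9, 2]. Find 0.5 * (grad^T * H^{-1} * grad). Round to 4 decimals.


Step 1: H is diagonal, so H^(-1) * g = [-6.0178, -0.9224, -0.6519, -1.3724].
Step 2: g^T H^(-1) g = sum_i g_i^2 / H_ii
  = (-6.0178)^2/1 + (-3.6897)^2/4 + (-5.8673)^2/9 + (-2.7448)^2/2
  = 36.2139 + 3.4035 + 3.825 + 3.767 = 47.2094
Step 3: Objective decrease = 0.5 * g^T H^(-1) g = 23.6047


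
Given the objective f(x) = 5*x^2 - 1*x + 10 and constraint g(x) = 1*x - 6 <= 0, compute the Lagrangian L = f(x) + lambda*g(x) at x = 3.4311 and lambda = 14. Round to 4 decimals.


Step 1: Evaluate f(x).
f(3.4311) = 5*3.4311^2 - 1*3.4311 + 10 = 65.4311
Step 2: Evaluate g(x).
g(3.4311) = 1*3.4311 - 6 = -2.5689
Step 3: Compute Lagrangian.
L = 65.4311 + 14*-2.5689 = 29.4665


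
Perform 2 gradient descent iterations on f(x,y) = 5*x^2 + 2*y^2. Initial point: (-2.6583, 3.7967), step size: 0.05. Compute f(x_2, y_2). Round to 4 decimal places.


Gradient descent on f(x,y) = 5*x^2 + 2*y^2.
Starting point: (-2.6583, 3.7967), alpha = 0.05
Step 1: grad_x = 2*5*-2.6583 = -26.583, grad_y = 2*2*3.7967 = 15.1868
  x_1 = -2.6583 - 0.05*-26.583 = -1.3292
  y_1 = 3.7967 - 0.05*15.1868 = 3.0374
Step 2: grad_x = 2*5*-1.3292 = -13.2915, grad_y = 2*2*3.0374 = 12.1494
  x_2 = -1.3292 - 0.05*-13.2915 = -0.6646
  y_2 = 3.0374 - 0.05*12.1494 = 2.4299
f(-0.6646, 2.4299) = 5*(-0.6646)^2 + 2*2.4299^2 = 14.017


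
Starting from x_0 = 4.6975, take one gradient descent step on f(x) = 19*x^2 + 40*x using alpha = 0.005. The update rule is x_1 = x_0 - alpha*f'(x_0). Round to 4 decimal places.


We compute the gradient at x_0 and apply the update.
f'(x) = 38*x + 40
f'(4.6975) = 38*4.6975 + 40 = 218.505
x_1 = 4.6975 - 0.005*218.505 = 3.605


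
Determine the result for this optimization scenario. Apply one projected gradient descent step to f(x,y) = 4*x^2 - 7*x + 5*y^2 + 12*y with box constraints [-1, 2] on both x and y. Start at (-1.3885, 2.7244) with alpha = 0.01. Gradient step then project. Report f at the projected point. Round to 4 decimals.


Step 1: Compute gradient at (-1.3885, 2.7244).
grad_x = 2*4*-1.3885 - 7 = -18.108
grad_y = 2*5*2.7244 + 12 = 39.244
Step 2: Gradient step.
x_raw = -1.3885 - 0.01*-18.108 = -1.2074
y_raw = 2.7244 - 0.01*39.244 = 2.332
Step 3: Project onto [-1, 2].
x_proj = clip(-1.2074) = -1.0
y_proj = clip(2.332) = 2.0
Step 4: Evaluate f.
f(-1.0, 2.0) = 55.0


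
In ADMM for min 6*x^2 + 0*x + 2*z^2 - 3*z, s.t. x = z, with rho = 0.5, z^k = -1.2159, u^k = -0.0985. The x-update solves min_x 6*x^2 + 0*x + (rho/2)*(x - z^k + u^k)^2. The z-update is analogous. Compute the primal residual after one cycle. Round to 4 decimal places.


ADMM iteration with rho = 0.5, z^k = -1.2159, u^k = -0.0985
Step 1: x-update.
Minimize 6*x^2 + 0*x + (0.5/2)*(x + 1.2159 - 0.0985)^2
FOC: (2*6 + 0.5)*x = 0 + 0.5*(-1.2159 + 0.0985)
x^{k+1} = -0.0447
Step 2: z-update.
Minimize 2*z^2 - 3*z + (0.5/2)*(-0.0447 - z - 0.0985)^2
FOC: (2*2 + 0.5)*z = 3 + 0.5*(-0.0447 - 0.0985)
z^{k+1} = 0.6508
Step 3: u-update.
u^{k+1} = -0.0985 - 0.0447 - 0.6508 = -0.794
Step 4: Primal residual = |-0.0447 - 0.6508| = 0.6955


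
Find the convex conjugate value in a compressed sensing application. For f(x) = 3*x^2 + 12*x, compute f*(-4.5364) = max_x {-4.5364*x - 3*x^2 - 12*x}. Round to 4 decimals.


f*(y) = sup_x {y*x - a*x^2 - b*x} = sup_x {(y-b)*x - a*x^2}
FOC: (y - b) - 2a*x = 0 => x* = (y - b)/(2a)
x* = (-4.5364 - 12)/(2*3) = -2.7561
f*(-4.5364) = (y-b)^2/(4a) = (-4.5364 - 12)^2/(4*3)
= 273.4525/12 = 22.7877


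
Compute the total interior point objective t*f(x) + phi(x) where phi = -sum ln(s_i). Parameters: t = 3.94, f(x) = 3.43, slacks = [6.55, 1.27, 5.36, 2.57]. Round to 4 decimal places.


Step 1: Compute log-barrier.
ln values: [1.8795, 0.239, 1.679, 0.9439]
phi = -(1.8795 + 0.239 + 1.679 + 0.9439) = -4.7414
Step 2: Compute augmented objective.
t*f(x) = 3.94*3.43 = 13.5142
Total = 13.5142 - 4.7414 = 8.7728


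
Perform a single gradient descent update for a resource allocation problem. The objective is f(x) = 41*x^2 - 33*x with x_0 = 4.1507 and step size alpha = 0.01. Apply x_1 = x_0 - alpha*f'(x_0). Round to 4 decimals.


We compute the gradient at x_0 and apply the update.
f'(x) = 82*x - 33
f'(4.1507) = 82*4.1507 - 33 = 307.3574
x_1 = 4.1507 - 0.01*307.3574 = 1.0771


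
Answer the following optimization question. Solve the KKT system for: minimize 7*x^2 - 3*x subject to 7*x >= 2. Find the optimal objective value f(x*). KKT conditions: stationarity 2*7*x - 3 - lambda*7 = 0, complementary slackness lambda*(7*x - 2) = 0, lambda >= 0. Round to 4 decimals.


Step 1: Try lambda = 0 (constraint inactive).
x_unc = 3/(2*7) = 0.2143
Check: 7*0.2143 = 1.5001 < 2 -- violated!
Step 2: Constraint must be active: 7*x = 2
x* = 2/7 = 0.2857 (rounded; the exact value 2/7 is used below)
lambda = (2*7*(2/7) - 3)/7 = 0.1429
Step 3: Compute optimal value.
f(x*) = 7*(2/7)^2 - 3*(2/7) = -0.2857


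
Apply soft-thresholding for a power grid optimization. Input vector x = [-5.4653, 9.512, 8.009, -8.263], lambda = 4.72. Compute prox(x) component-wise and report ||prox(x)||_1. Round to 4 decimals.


Soft-thresholding with lambda = 4.72:
prox(-5.4653) = sign(-5.4653)*max(|-5.4653| - 4.72, 0) = -0.7453
prox(9.512) = sign(9.512)*max(|9.512| - 4.72, 0) = 4.792
prox(8.009) = sign(8.009)*max(|8.009| - 4.72, 0) = 3.289
prox(-8.263) = sign(-8.263)*max(|-8.263| - 4.72, 0) = -3.543
prox(x) = [-0.7453, 4.792, 3.289, -3.543]
||prox(x)||_1 = 0.7453 + 4.792 + 3.289 + 3.543 = 12.3693


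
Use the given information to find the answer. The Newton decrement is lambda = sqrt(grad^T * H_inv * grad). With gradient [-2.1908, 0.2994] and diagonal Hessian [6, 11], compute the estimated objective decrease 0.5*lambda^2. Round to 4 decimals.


Step 1: H is diagonal, so H^(-1) * g = [-0.3651, 0.0272].
Step 2: g^T H^(-1) g = sum_i g_i^2 / H_ii
  = (-2.1908)^2/6 + (0.2994)^2/11
  = 0.7999 + 0.0081 = 0.8081
Step 3: Objective decrease = 0.5 * g^T H^(-1) g = 0.404


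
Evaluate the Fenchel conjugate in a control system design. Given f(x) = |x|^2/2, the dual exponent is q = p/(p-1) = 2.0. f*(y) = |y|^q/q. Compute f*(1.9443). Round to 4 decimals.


The conjugate exponent q satisfies 1/p + 1/q = 1.
p = 2, so q = 2/(2 - 1) = 2.0
|y|^q = 1.9443^2.0 = 3.7803
f*(1.9443) = 3.7803 / 2.0 = 1.8902


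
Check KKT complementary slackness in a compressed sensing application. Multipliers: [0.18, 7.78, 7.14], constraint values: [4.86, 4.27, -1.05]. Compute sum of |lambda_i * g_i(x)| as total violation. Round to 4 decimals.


KKT complementary slackness check:
lambda_1 * g_1 = 0.18 * 4.86 = 0.8748
lambda_2 * g_2 = 7.78 * 4.27 = 33.2206
lambda_3 * g_3 = 7.14 * -1.05 = -7.497
Total violation = 0.8748 + 33.2206 + 7.497 = 41.5924


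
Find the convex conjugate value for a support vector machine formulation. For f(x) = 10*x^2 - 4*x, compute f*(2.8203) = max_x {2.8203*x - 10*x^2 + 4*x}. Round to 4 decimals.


f*(y) = sup_x {y*x - a*x^2 - b*x} = sup_x {(y-b)*x - a*x^2}
FOC: (y - b) - 2a*x = 0 => x* = (y - b)/(2a)
x* = (2.8203 + 4)/(2*10) = 0.341
f*(2.8203) = (y-b)^2/(4a) = (2.8203 + 4)^2/(4*10)
= 46.5165/40 = 1.1629


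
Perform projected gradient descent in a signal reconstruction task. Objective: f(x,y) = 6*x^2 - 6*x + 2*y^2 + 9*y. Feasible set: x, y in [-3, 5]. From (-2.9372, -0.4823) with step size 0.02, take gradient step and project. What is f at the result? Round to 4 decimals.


Step 1: Compute gradient at (-2.9372, -0.4823).
grad_x = 2*6*-2.9372 - 6 = -41.2464
grad_y = 2*2*-0.4823 + 9 = 7.0708
Step 2: Gradient step.
x_raw = -2.9372 - 0.02*-41.2464 = -2.1123
y_raw = -0.4823 - 0.02*7.0708 = -0.6237
Step 3: Project onto [-3, 5].
x_proj = clip(-2.1123) = -2.1123
y_proj = clip(-0.6237) = -0.6237
Step 4: Evaluate f.
f(-2.1123, -0.6237) = 34.6084


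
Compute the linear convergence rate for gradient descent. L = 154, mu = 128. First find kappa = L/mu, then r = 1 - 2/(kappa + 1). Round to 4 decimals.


Step 1: Compute the condition number.
kappa = L/mu = 154/128 = 1.2031
Step 2: Compute the convergence rate.
r = 1 - 2/(kappa + 1) = 1 - 2*mu/(L + mu) = (L - mu)/(L + mu) = 26/282 = 0.0922


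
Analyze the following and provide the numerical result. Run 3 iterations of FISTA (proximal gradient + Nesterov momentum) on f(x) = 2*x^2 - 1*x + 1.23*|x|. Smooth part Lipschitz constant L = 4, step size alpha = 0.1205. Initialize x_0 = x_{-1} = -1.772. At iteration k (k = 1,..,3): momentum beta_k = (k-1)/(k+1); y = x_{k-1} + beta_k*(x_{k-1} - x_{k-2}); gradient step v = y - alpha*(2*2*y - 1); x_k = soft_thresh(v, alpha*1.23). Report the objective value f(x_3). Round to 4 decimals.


FISTA on f(x) = 2*x^2 - 1*x + 1.23*|x|
L = 4, alpha = 0.1205
Iteration 1: beta = 0.0, y = -1.772 + 0.0*(-1.772 + 1.772) = -1.772
  grad(y) = -8.088, v = y - alpha*grad = -0.7974
  prox(v) = soft_thresh(-0.7974, 0.1482) = -0.6492
Iteration 2: beta = 0.3333, y = -0.6492 + 0.3333*(-0.6492 + 1.772) = -0.2749
  grad(y) = -2.0996, v = y - alpha*grad = -0.0219
  prox(v) = soft_thresh(-0.0219, 0.1482) = 0.0
Iteration 3: beta = 0.5, y = 0.0 + 0.5*(0.0 + 0.6492) = 0.3246
  grad(y) = 0.2984, v = y - alpha*grad = 0.2886
  prox(v) = soft_thresh(0.2886, 0.1482) = 0.1404
f(x_3) = 2*0.1404^2 - 1*0.1404 + 1.23*|0.1404| = 0.0717


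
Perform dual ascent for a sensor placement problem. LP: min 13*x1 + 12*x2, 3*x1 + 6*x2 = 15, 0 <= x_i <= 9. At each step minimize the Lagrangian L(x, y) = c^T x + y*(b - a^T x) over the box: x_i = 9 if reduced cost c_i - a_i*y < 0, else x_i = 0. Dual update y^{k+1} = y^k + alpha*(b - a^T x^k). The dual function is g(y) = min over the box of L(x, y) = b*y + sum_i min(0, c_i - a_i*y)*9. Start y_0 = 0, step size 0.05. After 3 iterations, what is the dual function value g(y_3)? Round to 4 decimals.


Dual ascent for LP: min 13*x1 + 12*x2, 3*x1 + 6*x2 = 15, 0 <= x_i <= 9
Step 1: y^k = 0.0, reduced costs: (13.0, 12.0)
  x^k = (0.0, 0.0), subgradient = b - a^T x = 15.0
  y^{k+1} = 0.0 + 0.05*15.0 = 0.75
Step 2: y^k = 0.75, reduced costs: (10.75, 7.5)
  x^k = (0.0, 0.0), subgradient = b - a^T x = 15.0
  y^{k+1} = 0.75 + 0.05*15.0 = 1.5
Step 3: y^k = 1.5, reduced costs: (8.5, 3.0)
  x^k = (0.0, 0.0), subgradient = b - a^T x = 15.0
  y^{k+1} = 1.5 + 0.05*15.0 = 2.25
Dual objective at y_3 = 2.25: reduced costs (6.25, -1.5), box minimizer x = (0.0, 9.0)
g(y_3) = b*y + (c1 - a1*y)*x1 + (c2 - a2*y)*x2 = 15*2.25 + 6.25*0.0 + (-1.5)*9.0 = 33.75 + 0.0 - 13.5 = 20.25


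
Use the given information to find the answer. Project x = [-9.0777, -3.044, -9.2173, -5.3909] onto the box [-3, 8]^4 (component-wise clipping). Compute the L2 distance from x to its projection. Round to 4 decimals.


Project each component onto [-3, 8].
clip(-9.0777) = -3.0, clip(-3.044) = -3.0, clip(-9.2173) = -3.0, clip(-5.3909) = -3.0
Projection = [-3.0, -3.0, -3.0, -3.0]
Squared diffs: [36.9384, 0.0019, 38.6548, 5.7164]
Distance = sqrt(81.3115) = 9.0173


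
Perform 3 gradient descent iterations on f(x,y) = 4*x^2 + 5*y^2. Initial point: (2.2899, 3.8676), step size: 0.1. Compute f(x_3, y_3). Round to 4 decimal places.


Gradient descent on f(x,y) = 4*x^2 + 5*y^2.
Starting point: (2.2899, 3.8676), alpha = 0.1
Step 1: grad_x = 2*4*2.2899 = 18.3192, grad_y = 2*5*3.8676 = 38.676
  x_1 = 2.2899 - 0.1*18.3192 = 0.458
  y_1 = 3.8676 - 0.1*38.676 = -0.0
Step 2: grad_x = 2*4*0.458 = 3.6638, grad_y = 2*5*-0.0 = -0.0
  x_2 = 0.458 - 0.1*3.6638 = 0.0916
  y_2 = -0.0 - 0.1*-0.0 = 0.0
Step 3: grad_x = 2*4*0.0916 = 0.7328, grad_y = 2*5*0.0 = 0.0
  x_3 = 0.0916 - 0.1*0.7328 = 0.0183
  y_3 = 0.0 - 0.1*0.0 = 0.0
f(0.0183, 0.0) = 4*0.0183^2 + 5*0.0^2 = 0.0013


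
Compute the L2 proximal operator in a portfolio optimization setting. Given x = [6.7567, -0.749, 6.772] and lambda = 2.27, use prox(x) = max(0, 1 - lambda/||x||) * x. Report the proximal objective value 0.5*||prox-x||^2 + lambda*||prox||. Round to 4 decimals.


Step 1: Compute ||x||.
||x|| = 9.5955
Step 2: Compute scaling factor.
scale = max(0, 1 - 2.27/9.5955) = 0.7634
Step 3: prox(x) = [5.1583, -0.5718, 5.17]
||prox(x)|| = 7.3255
Step 4: Proximal objective.
0.5*||prox-x||^2 = 2.5765
lambda*||prox|| = 16.6289
Total = 19.2054


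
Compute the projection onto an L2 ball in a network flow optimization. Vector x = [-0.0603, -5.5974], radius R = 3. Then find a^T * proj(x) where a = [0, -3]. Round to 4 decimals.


Step 1: Compute ||x|| (intermediates to 6 decimals).
||x|| = sqrt((-0.0603)^2 + (-5.5974)^2) = 5.597725
Step 2: Project.
Since ||x|| > R, scale = R/||x|| = 3/5.597725 = 0.535932, proj(x) = scale * x
proj(x) = [-0.032317, -2.999826]
Step 3: Dot product.
a^T * proj(x) = 0*(-0.032317) - 3*(-2.999826) = 8.9995


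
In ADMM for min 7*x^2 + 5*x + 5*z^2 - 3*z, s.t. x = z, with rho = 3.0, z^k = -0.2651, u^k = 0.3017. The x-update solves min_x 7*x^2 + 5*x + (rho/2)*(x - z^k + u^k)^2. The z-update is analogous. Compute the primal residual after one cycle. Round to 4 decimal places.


ADMM iteration with rho = 3.0, z^k = -0.2651, u^k = 0.3017
Step 1: x-update.
Minimize 7*x^2 + 5*x + (3.0/2)*(x + 0.2651 + 0.3017)^2
FOC: (2*7 + 3.0)*x = -5 + 3.0*(-0.2651 - 0.3017)
x^{k+1} = -0.3941
Step 2: z-update.
Minimize 5*z^2 - 3*z + (3.0/2)*(-0.3941 - z + 0.3017)^2
FOC: (2*5 + 3.0)*z = 3 + 3.0*(-0.3941 + 0.3017)
z^{k+1} = 0.2094
Step 3: u-update.
u^{k+1} = 0.3017 - 0.3941 - 0.2094 = -0.3019
Step 4: Primal residual = |-0.3941 - 0.2094| = 0.6036


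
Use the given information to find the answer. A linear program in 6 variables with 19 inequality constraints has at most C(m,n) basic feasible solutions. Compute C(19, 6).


Each vertex corresponds to some choice of n active constraints out of m, so the number of vertices is at most C(m, n) = m! / (n!(m-n)!).
m = 19, n = 6
Numerator: 19 * 18 * 17 * 16 * 15 * 14
Denominator: 6! = 720
C(19, 6) = 27132


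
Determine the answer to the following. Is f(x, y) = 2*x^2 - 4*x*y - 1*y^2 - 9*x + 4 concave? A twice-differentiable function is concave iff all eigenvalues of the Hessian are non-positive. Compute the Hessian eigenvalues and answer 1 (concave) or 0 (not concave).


The Hessian of f(x,y) = 2*x^2 - 4*x*y - 1*y^2 - 9*x + 4 is:
H = [[4, -4], [-4, -2]]
Trace = 4 - 2 = 2
Determinant = 4*-2 - (-4)^2 = -24
Discriminant = (2)^2 - 4*-24 = 100.0
Eigenvalues: lambda_1 = -4.0, lambda_2 = 6.0
The function is not concave.

0


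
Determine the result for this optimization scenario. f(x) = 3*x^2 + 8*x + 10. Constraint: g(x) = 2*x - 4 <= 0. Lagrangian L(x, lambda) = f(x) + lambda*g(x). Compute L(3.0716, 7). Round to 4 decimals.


Step 1: Evaluate f(x).
f(3.0716) = 3*3.0716^2 + 8*3.0716 + 10 = 62.877
Step 2: Evaluate g(x).
g(3.0716) = 2*3.0716 - 4 = 2.1432
Step 3: Compute Lagrangian.
L = 62.877 + 7*2.1432 = 77.8794


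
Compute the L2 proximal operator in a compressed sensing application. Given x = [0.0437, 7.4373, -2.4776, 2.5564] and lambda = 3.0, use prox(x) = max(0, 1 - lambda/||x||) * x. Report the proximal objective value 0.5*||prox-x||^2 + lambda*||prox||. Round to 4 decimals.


Step 1: Compute ||x||.
||x|| = 8.2455
Step 2: Compute scaling factor.
scale = max(0, 1 - 3.0/8.2455) = 0.6362
Step 3: prox(x) = [0.0278, 4.7314, -1.5762, 1.6263]
||prox(x)|| = 5.2455
Step 4: Proximal objective.
0.5*||prox-x||^2 = 4.5
lambda*||prox|| = 15.7365
Total = 20.2366


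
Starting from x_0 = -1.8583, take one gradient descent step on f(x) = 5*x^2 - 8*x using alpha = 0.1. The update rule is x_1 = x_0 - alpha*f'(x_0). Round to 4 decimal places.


We compute the gradient at x_0 and apply the update.
f'(x) = 10*x - 8
f'(-1.8583) = 10*-1.8583 - 8 = -26.583
x_1 = -1.8583 - 0.1*-26.583 = 0.8


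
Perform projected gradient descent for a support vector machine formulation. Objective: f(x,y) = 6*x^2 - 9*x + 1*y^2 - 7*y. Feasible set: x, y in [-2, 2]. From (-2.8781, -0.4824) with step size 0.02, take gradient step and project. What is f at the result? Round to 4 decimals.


Step 1: Compute gradient at (-2.8781, -0.4824).
grad_x = 2*6*-2.8781 - 9 = -43.5372
grad_y = 2*1*-0.4824 - 7 = -7.9648
Step 2: Gradient step.
x_raw = -2.8781 - 0.02*-43.5372 = -2.0074
y_raw = -0.4824 - 0.02*-7.9648 = -0.3231
Step 3: Project onto [-2, 2].
x_proj = clip(-2.0074) = -2.0
y_proj = clip(-0.3231) = -0.3231
Step 4: Evaluate f.
f(-2.0, -0.3231) = 44.3661


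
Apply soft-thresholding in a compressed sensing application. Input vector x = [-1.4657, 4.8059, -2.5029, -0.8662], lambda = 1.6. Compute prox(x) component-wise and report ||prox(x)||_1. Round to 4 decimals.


Soft-thresholding with lambda = 1.6:
prox(-1.4657) = sign(-1.4657)*max(|-1.4657| - 1.6, 0) = 0.0
prox(4.8059) = sign(4.8059)*max(|4.8059| - 1.6, 0) = 3.2059
prox(-2.5029) = sign(-2.5029)*max(|-2.5029| - 1.6, 0) = -0.9029
prox(-0.8662) = sign(-0.8662)*max(|-0.8662| - 1.6, 0) = 0.0
prox(x) = [0.0, 3.2059, -0.9029, 0.0]
||prox(x)||_1 = 0.0 + 3.2059 + 0.9029 + 0.0 = 4.1088


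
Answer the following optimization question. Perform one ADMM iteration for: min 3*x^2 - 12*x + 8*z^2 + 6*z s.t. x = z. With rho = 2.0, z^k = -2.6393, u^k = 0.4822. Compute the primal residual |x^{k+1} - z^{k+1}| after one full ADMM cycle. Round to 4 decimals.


ADMM iteration with rho = 2.0, z^k = -2.6393, u^k = 0.4822
Step 1: x-update.
Minimize 3*x^2 - 12*x + (2.0/2)*(x + 2.6393 + 0.4822)^2
FOC: (2*3 + 2.0)*x = 12 + 2.0*(-2.6393 - 0.4822)
x^{k+1} = 0.7196
Step 2: z-update.
Minimize 8*z^2 + 6*z + (2.0/2)*(0.7196 - z + 0.4822)^2
FOC: (2*8 + 2.0)*z = -6 + 2.0*(0.7196 + 0.4822)
z^{k+1} = -0.1998
Step 3: u-update.
u^{k+1} = 0.4822 + 0.7196 + 0.1998 = 1.4016
Step 4: Primal residual = |0.7196 + 0.1998| = 0.9194
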